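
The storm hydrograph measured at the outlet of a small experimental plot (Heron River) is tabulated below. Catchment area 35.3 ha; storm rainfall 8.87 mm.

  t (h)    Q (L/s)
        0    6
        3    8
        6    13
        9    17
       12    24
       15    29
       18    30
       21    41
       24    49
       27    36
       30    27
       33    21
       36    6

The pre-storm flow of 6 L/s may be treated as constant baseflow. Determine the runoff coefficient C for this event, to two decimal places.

C ≈ 0.79

ΣQ_DR = 229.0 L/s; V = ΣQ_DR·Δt = 2.473 × 10^6 L.
Runoff depth d = V / A = 7.006 mm.
C = d / P = 7.006 / 8.87 = 0.79.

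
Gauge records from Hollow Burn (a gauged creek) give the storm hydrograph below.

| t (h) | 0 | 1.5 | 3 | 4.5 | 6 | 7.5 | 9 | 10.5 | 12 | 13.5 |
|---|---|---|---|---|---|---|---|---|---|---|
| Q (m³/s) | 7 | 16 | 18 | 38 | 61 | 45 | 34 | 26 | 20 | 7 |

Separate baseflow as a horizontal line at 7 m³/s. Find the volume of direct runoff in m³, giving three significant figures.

Direct-runoff ordinates (Q − Q_b): 0.0, 9.0, 11.0, 31.0, 54.0, 38.0, 27.0, 19.0, 13.0, 0.0 m³/s.
ΣQ_DR = 202.0 m³/s.
With Δt = 1.5 h = 5400 s, V = ΣQ_DR · Δt = 202.0 × 5400 = 1.09 × 10^6 m³.

V ≈ 1.09 × 10^6 m³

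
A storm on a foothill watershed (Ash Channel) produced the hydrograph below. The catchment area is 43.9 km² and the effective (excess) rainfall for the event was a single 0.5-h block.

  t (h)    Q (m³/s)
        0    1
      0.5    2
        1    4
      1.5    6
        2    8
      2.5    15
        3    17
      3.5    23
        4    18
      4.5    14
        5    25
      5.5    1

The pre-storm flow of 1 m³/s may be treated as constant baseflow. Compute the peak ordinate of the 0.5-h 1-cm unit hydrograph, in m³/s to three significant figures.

U_p ≈ 48.0 m³/s

Direct runoff: 0.0, 1.0, 3.0, 5.0, 7.0, 14.0, 16.0, 22.0, 17.0, 13.0, 24.0, 0.0 m³/s; ΣQ_DR = 122.0 m³/s, peak = 24.0 m³/s.
Runoff depth d = ΣQ_DR·Δt / A = 122.0 × 1800 / (43.9 km²) = 5.002 mm.
The 1-cm UH is the DRH scaled by (10 mm)/d, so U_p = 24.0 × 10/5.002 = 48.0 m³/s.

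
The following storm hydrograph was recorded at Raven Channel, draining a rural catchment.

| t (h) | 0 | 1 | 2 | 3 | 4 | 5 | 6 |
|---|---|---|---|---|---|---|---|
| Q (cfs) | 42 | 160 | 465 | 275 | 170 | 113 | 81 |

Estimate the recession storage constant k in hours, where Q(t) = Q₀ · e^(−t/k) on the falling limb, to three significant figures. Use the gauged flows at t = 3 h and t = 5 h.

On the falling limb, Q drops from 275 to 113 cfs between t = 3 h and t = 5 h (Δt = 2 h).
k = −Δt / ln(Q₂/Q₁) = −2 / ln(113/275) = 2.25 h.

k ≈ 2.25 h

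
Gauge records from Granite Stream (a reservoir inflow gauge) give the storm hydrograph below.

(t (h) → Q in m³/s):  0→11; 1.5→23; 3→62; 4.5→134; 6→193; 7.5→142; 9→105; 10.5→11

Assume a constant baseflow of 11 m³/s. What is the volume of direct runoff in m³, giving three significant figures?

V ≈ 3.20 × 10^6 m³

Direct-runoff ordinates (Q − Q_b): 0.0, 12.0, 51.0, 123.0, 182.0, 131.0, 94.0, 0.0 m³/s.
ΣQ_DR = 593.0 m³/s.
With Δt = 1.5 h = 5400 s, V = ΣQ_DR · Δt = 593.0 × 5400 = 3.20 × 10^6 m³.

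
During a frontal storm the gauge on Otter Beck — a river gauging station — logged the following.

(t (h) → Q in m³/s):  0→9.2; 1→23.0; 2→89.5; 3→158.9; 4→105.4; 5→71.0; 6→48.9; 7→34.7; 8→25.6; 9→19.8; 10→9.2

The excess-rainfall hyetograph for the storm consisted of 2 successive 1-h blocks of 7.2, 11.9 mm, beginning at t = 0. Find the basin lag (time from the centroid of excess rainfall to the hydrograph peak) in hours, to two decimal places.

t_L ≈ 1.88 h

Centroid of excess rainfall: t_c = Σ P_i·t̄_i / ΣP_i = 1.1230 h (block centres at 0.5, 1.5 h).
Hydrograph peak occurs at t = 3 h, so basin lag t_L = 3 − 1.1230 = 1.88 h.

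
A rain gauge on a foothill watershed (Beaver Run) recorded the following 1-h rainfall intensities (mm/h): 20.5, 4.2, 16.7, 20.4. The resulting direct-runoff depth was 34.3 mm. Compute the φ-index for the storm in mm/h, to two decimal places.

Only the 3 blocks with intensity above φ contribute runoff: 20.5, 16.7, 20.4 mm/h.
Σ(I−φ)·Δt = d  ⇒  (20.5+16.7+20.4 − 3φ)·1 = 34.3
φ = (57.60 − 34.3/1) / 3 = 7.77 mm/h.

φ ≈ 7.77 mm/h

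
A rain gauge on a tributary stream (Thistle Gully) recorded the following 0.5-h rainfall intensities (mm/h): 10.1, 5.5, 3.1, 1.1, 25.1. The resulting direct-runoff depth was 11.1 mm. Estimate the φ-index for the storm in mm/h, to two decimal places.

φ ≈ 6.50 mm/h

Only the 2 blocks with intensity above φ contribute runoff: 10.1, 25.1 mm/h.
Σ(I−φ)·Δt = d  ⇒  (10.1+25.1 − 2φ)·0.5 = 11.1
φ = (35.20 − 11.1/0.5) / 2 = 6.50 mm/h.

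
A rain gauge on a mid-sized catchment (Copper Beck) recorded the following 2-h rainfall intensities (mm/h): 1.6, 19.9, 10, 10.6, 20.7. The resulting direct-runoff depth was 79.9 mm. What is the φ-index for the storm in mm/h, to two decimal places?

Only the 4 blocks with intensity above φ contribute runoff: 19.9, 10, 10.6, 20.7 mm/h.
Σ(I−φ)·Δt = d  ⇒  (19.9+10+10.6+20.7 − 4φ)·2 = 79.9
φ = (61.20 − 79.9/2) / 4 = 5.31 mm/h.

φ ≈ 5.31 mm/h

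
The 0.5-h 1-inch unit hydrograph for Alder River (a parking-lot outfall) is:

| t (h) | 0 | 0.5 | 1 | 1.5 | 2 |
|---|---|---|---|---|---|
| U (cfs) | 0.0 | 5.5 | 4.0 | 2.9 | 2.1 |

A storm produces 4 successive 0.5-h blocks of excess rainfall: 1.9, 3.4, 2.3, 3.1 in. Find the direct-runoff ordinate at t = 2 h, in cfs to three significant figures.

By discrete convolution, Q_j = Σ (P_i / 1 in) · U_{j−i}.
At t = 2 h (j=4): Q = (1.9/1)·2.1 + (3.4/1)·2.9 + (2.3/1)·4.0 + (3.1/1)·5.5 = 40.1 cfs.

Q ≈ 40.1 cfs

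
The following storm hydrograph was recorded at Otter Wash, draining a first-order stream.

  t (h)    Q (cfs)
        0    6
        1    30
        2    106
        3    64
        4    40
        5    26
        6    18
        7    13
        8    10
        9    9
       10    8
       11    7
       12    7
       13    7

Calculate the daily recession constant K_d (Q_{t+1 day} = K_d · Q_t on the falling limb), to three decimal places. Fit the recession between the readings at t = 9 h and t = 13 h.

Between t = 9 h and t = 13 h the flow falls from 9 to 7 cfs over 4×1 h = 4 h.
Per-interval ratio K = (7/9)^(1/4) = 0.9391; K_d = K^(24/1) = 0.221.

K_d ≈ 0.221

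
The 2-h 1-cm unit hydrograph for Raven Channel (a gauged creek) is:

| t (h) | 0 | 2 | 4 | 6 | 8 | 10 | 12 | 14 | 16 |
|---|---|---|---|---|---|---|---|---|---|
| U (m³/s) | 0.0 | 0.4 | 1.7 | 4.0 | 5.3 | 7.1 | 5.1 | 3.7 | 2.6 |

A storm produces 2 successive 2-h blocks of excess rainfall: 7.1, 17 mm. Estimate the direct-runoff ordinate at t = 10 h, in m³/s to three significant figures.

By discrete convolution, Q_j = Σ (P_i / 10 mm) · U_{j−i}.
At t = 10 h (j=5): Q = (7.1/10)·7.1 + (17/10)·5.3 = 14.1 m³/s.

Q ≈ 14.1 m³/s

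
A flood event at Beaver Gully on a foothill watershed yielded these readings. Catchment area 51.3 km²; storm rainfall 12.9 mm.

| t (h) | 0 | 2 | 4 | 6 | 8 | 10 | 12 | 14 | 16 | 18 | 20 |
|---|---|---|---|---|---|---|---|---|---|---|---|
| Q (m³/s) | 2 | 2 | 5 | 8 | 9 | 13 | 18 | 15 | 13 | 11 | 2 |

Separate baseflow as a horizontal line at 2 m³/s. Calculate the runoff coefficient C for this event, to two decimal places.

C ≈ 0.83

ΣQ_DR = 76.00 m³/s; V = ΣQ_DR·Δt = 5.472 × 10^5 m³.
Runoff depth d = V / A = 10.67 mm.
C = d / P = 10.67 / 12.9 = 0.83.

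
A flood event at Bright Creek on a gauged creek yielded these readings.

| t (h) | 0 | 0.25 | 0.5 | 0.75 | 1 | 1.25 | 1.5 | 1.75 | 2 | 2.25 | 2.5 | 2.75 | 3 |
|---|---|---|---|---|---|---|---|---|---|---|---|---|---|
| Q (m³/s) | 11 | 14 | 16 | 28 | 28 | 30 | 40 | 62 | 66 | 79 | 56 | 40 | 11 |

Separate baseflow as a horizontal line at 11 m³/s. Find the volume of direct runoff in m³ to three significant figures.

Direct-runoff ordinates (Q − Q_b): 0.0, 3.0, 5.0, 17.0, 17.0, 19.0, 29.0, 51.0, 55.0, 68.0, 45.0, 29.0, 0.0 m³/s.
ΣQ_DR = 338.0 m³/s.
With Δt = 0.25 h = 900 s, V = ΣQ_DR · Δt = 338.0 × 900 = 3.04 × 10^5 m³.

V ≈ 3.04 × 10^5 m³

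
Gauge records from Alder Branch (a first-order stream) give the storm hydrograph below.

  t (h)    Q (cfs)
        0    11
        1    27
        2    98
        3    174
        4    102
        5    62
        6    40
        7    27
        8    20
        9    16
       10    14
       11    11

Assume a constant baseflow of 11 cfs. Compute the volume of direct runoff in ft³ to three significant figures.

Direct-runoff ordinates (Q − Q_b): 0.0, 16.0, 87.0, 163.0, 91.0, 51.0, 29.0, 16.0, 9.0, 5.0, 3.0, 0.0 cfs.
ΣQ_DR = 470.0 cfs.
With Δt = 1 h = 3600 s, V = ΣQ_DR · Δt = 470.0 × 3600 = 1.69 × 10^6 ft³.

V ≈ 1.69 × 10^6 ft³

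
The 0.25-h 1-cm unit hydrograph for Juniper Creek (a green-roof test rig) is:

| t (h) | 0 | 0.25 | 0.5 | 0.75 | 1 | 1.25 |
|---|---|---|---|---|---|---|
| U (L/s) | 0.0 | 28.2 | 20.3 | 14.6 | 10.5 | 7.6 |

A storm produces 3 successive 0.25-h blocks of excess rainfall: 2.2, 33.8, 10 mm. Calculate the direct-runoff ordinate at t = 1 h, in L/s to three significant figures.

Q ≈ 72.0 L/s

By discrete convolution, Q_j = Σ (P_i / 10 mm) · U_{j−i}.
At t = 1 h (j=4): Q = (2.2/10)·10.5 + (33.8/10)·14.6 + (10/10)·20.3 = 72.0 L/s.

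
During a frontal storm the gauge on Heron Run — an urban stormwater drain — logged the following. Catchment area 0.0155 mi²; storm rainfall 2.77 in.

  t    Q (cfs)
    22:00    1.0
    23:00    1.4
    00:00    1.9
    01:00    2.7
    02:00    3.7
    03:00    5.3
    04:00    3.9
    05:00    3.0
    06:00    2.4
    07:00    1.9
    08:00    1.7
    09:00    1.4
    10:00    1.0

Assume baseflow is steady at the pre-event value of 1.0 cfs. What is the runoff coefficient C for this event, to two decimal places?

ΣQ_DR = 18.30 cfs; V = ΣQ_DR·Δt = 65880 ft³.
Runoff depth d = V / A = 1.830 in.
C = d / P = 1.830 / 2.77 = 0.66.

C ≈ 0.66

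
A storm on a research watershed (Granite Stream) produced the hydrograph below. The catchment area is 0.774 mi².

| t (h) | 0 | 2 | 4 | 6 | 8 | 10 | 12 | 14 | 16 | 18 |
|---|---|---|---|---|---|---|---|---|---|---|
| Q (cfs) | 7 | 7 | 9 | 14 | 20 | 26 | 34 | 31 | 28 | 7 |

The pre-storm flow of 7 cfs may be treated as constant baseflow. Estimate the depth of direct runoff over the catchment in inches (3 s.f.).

Direct runoff: 0.0, 0.0, 2.0, 7.0, 13.0, 19.0, 27.0, 24.0, 21.0, 0.0 cfs; ΣQ_DR = 113.0 cfs.
V = ΣQ_DR · Δt = 113.0 × 7200 s = 8.136 × 10^5 ft³.
Over A = 0.774 mi², depth = V / A = 0.452 in.

d ≈ 0.452 in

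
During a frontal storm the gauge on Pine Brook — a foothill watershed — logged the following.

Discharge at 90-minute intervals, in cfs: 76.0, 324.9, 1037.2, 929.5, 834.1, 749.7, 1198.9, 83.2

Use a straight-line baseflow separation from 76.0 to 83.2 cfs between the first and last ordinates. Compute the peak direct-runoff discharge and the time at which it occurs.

Subtracting baseflow gives direct-runoff ordinates: 0.00, 247.87, 959.14, 850.41, 753.99, 668.56, 1116.73, 0.00 cfs.
The maximum is 1116.73 cfs, occurring at the reading for t = 9 h.

Q_p = 1116.73 cfs at t = 9 h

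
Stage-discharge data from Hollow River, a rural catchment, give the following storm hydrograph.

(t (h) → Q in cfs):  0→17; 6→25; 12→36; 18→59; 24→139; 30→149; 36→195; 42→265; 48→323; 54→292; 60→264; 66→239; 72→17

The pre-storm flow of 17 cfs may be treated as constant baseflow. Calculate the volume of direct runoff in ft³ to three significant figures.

Direct-runoff ordinates (Q − Q_b): 0.0, 8.0, 19.0, 42.0, 122.0, 132.0, 178.0, 248.0, 306.0, 275.0, 247.0, 222.0, 0.0 cfs.
ΣQ_DR = 1799 cfs.
With Δt = 6 h = 21600 s, V = ΣQ_DR · Δt = 1799 × 21600 = 3.89 × 10^7 ft³.

V ≈ 3.89 × 10^7 ft³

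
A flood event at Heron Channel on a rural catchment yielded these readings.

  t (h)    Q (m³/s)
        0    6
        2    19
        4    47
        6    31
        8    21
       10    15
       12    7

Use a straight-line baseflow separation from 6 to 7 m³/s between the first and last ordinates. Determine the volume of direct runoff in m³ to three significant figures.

Direct-runoff ordinates (Q − Q_b): 0.00, 12.83, 40.67, 24.50, 14.33, 8.17, 0.00 m³/s.
ΣQ_DR = 100.5 m³/s.
With Δt = 2 h = 7200 s, V = ΣQ_DR · Δt = 100.5 × 7200 = 7.24 × 10^5 m³.

V ≈ 7.24 × 10^5 m³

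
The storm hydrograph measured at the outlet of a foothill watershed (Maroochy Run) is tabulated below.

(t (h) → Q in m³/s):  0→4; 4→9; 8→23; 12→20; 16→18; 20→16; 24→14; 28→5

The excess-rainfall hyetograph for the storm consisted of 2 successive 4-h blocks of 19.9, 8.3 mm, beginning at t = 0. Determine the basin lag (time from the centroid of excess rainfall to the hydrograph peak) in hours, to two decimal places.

Centroid of excess rainfall: t_c = Σ P_i·t̄_i / ΣP_i = 3.1773 h (block centres at 2, 6 h).
Hydrograph peak occurs at t = 8 h, so basin lag t_L = 8 − 3.1773 = 4.82 h.

t_L ≈ 4.82 h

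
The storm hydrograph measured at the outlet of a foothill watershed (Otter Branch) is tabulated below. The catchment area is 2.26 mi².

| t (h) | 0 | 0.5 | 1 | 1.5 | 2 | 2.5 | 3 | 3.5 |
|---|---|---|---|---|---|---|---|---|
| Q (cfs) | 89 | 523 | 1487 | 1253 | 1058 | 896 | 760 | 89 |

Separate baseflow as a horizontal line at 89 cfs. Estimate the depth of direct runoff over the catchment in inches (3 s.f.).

Direct runoff: 0.0, 434.0, 1398.0, 1164.0, 969.0, 807.0, 671.0, 0.0 cfs; ΣQ_DR = 5443 cfs.
V = ΣQ_DR · Δt = 5443 × 1800 s = 9.797 × 10^6 ft³.
Over A = 2.26 mi², depth = V / A = 1.87 in.

d ≈ 1.87 in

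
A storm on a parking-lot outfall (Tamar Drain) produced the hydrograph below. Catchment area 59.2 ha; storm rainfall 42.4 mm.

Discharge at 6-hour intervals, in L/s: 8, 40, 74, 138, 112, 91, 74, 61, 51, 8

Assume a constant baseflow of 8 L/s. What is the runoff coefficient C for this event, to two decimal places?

C ≈ 0.50

ΣQ_DR = 577.0 L/s; V = ΣQ_DR·Δt = 1.246 × 10^7 L.
Runoff depth d = V / A = 21.05 mm.
C = d / P = 21.05 / 42.4 = 0.50.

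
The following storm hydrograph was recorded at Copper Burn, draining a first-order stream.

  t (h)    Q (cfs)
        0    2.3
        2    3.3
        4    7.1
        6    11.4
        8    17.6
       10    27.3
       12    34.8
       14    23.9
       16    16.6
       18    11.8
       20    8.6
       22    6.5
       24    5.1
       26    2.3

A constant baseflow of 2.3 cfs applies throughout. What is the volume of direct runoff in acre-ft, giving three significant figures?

V ≈ 24.2 acre-ft

Direct-runoff ordinates (Q − Q_b): 0.0, 1.0, 4.8, 9.1, 15.3, 25.0, 32.5, 21.6, 14.3, 9.5, 6.3, 4.2, 2.8, 0.0 cfs.
ΣQ_DR = 146.4 cfs.
With Δt = 2 h = 7200 s, V = ΣQ_DR · Δt = 146.4 × 7200 = 1.05 × 10^6 ft³ = 24.2 acre-ft.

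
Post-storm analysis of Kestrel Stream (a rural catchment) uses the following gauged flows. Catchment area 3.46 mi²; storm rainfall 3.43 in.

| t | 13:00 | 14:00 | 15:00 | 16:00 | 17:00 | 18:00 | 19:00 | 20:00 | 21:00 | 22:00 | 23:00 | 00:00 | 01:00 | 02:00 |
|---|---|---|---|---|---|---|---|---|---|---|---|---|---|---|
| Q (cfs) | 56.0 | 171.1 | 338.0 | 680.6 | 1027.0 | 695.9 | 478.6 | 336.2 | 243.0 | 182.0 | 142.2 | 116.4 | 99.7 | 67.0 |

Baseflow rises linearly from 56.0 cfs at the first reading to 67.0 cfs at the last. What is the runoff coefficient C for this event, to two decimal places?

C ≈ 0.49

ΣQ_DR = 3773 cfs; V = ΣQ_DR·Δt = 1.358 × 10^7 ft³.
Runoff depth d = V / A = 1.690 in.
C = d / P = 1.690 / 3.43 = 0.49.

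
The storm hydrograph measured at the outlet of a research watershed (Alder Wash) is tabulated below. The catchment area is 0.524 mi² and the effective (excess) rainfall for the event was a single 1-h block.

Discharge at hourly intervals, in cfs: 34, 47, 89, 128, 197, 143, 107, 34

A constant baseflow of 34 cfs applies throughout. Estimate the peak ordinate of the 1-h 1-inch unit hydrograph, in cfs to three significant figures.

Direct runoff: 0.0, 13.0, 55.0, 94.0, 163.0, 109.0, 73.0, 0.0 cfs; ΣQ_DR = 507.0 cfs, peak = 163.0 cfs.
Runoff depth d = ΣQ_DR·Δt / A = 507.0 × 3600 / (0.524 mi²) = 1.499 in.
The 1-inch UH is the DRH scaled by (1 in)/d, so U_p = 163.0 × 1/1.499 = 109 cfs.

U_p ≈ 109 cfs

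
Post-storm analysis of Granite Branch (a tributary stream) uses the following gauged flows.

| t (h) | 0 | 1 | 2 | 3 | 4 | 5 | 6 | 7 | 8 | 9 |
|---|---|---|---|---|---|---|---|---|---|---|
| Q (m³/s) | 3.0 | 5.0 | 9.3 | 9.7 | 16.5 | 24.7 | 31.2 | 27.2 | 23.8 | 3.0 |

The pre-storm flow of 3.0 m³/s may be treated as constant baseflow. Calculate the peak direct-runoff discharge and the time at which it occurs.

Subtracting baseflow gives direct-runoff ordinates: 0.0, 2.0, 6.3, 6.7, 13.5, 21.7, 28.2, 24.2, 20.8, 0.0 m³/s.
The maximum is 28.2 m³/s, occurring at the reading for t = 6 h.

Q_p = 28.2 m³/s at t = 6 h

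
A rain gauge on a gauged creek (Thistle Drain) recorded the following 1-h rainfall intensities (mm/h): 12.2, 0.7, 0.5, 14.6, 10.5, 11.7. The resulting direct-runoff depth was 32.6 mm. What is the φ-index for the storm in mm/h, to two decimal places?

φ ≈ 4.10 mm/h

Only the 4 blocks with intensity above φ contribute runoff: 12.2, 14.6, 10.5, 11.7 mm/h.
Σ(I−φ)·Δt = d  ⇒  (12.2+14.6+10.5+11.7 − 4φ)·1 = 32.6
φ = (49.00 − 32.6/1) / 4 = 4.10 mm/h.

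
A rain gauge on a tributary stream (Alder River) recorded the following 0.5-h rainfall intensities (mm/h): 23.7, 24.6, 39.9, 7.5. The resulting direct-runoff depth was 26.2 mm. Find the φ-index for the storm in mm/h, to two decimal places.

Only the 3 blocks with intensity above φ contribute runoff: 23.7, 24.6, 39.9 mm/h.
Σ(I−φ)·Δt = d  ⇒  (23.7+24.6+39.9 − 3φ)·0.5 = 26.2
φ = (88.20 − 26.2/0.5) / 3 = 11.93 mm/h.

φ ≈ 11.93 mm/h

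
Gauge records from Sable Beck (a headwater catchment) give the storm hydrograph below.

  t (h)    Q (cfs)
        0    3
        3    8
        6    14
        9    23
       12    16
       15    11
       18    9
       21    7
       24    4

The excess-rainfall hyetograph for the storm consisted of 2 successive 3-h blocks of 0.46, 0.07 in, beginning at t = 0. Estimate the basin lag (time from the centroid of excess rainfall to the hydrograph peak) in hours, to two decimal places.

Centroid of excess rainfall: t_c = Σ P_i·t̄_i / ΣP_i = 1.8962 h (block centres at 1.5, 4.5 h).
Hydrograph peak occurs at t = 9 h, so basin lag t_L = 9 − 1.8962 = 7.10 h.

t_L ≈ 7.10 h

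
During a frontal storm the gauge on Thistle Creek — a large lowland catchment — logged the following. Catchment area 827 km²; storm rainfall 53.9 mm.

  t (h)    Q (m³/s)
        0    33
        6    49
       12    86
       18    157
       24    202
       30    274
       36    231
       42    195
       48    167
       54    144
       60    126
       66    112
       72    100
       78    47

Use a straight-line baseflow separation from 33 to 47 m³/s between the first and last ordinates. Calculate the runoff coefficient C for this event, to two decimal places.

ΣQ_DR = 1363 m³/s; V = ΣQ_DR·Δt = 2.944 × 10^7 m³.
Runoff depth d = V / A = 35.60 mm.
C = d / P = 35.60 / 53.9 = 0.66.

C ≈ 0.66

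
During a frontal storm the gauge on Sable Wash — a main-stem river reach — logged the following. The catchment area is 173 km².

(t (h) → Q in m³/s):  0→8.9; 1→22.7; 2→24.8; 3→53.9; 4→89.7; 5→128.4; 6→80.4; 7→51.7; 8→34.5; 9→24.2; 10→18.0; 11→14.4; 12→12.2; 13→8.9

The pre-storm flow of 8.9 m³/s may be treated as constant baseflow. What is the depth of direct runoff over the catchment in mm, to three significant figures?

Direct runoff: 0.0, 13.8, 15.9, 45.0, 80.8, 119.5, 71.5, 42.8, 25.6, 15.3, 9.1, 5.5, 3.3, 0.0 m³/s; ΣQ_DR = 448.1 m³/s.
V = ΣQ_DR · Δt = 448.1 × 3600 s = 1.613 × 10^6 m³.
Over A = 173 km², depth = V / A = 9.32 mm.

d ≈ 9.32 mm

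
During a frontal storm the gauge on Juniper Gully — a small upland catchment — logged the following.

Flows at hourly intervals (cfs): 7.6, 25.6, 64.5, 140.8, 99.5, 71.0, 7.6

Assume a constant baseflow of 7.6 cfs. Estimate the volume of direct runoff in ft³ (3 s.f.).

Direct-runoff ordinates (Q − Q_b): 0.0, 18.0, 56.9, 133.2, 91.9, 63.4, 0.0 cfs.
ΣQ_DR = 363.4 cfs.
With Δt = 1 h = 3600 s, V = ΣQ_DR · Δt = 363.4 × 3600 = 1.31 × 10^6 ft³.

V ≈ 1.31 × 10^6 ft³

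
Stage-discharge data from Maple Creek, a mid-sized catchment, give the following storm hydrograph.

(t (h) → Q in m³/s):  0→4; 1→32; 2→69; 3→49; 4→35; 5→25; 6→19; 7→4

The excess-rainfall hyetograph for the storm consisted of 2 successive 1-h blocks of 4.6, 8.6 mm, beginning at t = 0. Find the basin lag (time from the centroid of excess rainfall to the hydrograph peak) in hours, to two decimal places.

Centroid of excess rainfall: t_c = Σ P_i·t̄_i / ΣP_i = 1.1515 h (block centres at 0.5, 1.5 h).
Hydrograph peak occurs at t = 2 h, so basin lag t_L = 2 − 1.1515 = 0.85 h.

t_L ≈ 0.85 h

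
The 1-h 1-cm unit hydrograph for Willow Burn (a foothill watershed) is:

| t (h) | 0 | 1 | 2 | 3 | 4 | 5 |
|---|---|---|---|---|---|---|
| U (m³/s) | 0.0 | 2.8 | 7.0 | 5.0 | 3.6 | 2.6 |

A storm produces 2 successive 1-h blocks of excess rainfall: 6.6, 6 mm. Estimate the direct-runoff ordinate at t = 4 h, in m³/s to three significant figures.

Q ≈ 5.38 m³/s

By discrete convolution, Q_j = Σ (P_i / 10 mm) · U_{j−i}.
At t = 4 h (j=4): Q = (6.6/10)·3.6 + (6/10)·5.0 = 5.38 m³/s.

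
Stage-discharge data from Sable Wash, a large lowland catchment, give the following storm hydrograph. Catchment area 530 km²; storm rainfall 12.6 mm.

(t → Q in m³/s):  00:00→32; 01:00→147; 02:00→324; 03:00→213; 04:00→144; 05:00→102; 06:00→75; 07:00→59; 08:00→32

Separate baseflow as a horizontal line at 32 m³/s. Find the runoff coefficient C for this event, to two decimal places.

C ≈ 0.45

ΣQ_DR = 840.0 m³/s; V = ΣQ_DR·Δt = 3.024 × 10^6 m³.
Runoff depth d = V / A = 5.706 mm.
C = d / P = 5.706 / 12.6 = 0.45.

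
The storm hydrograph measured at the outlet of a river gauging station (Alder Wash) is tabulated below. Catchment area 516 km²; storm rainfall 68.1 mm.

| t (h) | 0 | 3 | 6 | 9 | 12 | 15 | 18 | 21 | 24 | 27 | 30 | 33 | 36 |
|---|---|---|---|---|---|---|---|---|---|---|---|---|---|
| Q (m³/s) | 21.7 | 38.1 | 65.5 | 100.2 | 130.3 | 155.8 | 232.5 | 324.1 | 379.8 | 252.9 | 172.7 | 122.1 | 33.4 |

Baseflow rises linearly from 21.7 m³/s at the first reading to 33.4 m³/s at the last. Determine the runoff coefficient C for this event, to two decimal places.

C ≈ 0.51

ΣQ_DR = 1671 m³/s; V = ΣQ_DR·Δt = 1.805 × 10^7 m³.
Runoff depth d = V / A = 34.97 mm.
C = d / P = 34.97 / 68.1 = 0.51.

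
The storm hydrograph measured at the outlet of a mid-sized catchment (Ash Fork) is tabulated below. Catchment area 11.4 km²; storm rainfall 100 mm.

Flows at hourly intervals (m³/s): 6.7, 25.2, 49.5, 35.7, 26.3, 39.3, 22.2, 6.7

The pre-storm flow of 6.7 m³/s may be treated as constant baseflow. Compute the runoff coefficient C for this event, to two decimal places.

C ≈ 0.50

ΣQ_DR = 158.0 m³/s; V = ΣQ_DR·Δt = 5.688 × 10^5 m³.
Runoff depth d = V / A = 49.89 mm.
C = d / P = 49.89 / 100 = 0.50.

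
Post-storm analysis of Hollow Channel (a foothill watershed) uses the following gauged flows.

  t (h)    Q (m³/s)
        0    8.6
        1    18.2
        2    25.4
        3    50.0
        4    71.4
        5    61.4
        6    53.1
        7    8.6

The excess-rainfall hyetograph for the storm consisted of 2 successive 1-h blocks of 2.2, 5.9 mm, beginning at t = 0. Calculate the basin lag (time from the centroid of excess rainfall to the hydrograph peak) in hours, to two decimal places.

t_L ≈ 2.77 h

Centroid of excess rainfall: t_c = Σ P_i·t̄_i / ΣP_i = 1.2284 h (block centres at 0.5, 1.5 h).
Hydrograph peak occurs at t = 4 h, so basin lag t_L = 4 − 1.2284 = 2.77 h.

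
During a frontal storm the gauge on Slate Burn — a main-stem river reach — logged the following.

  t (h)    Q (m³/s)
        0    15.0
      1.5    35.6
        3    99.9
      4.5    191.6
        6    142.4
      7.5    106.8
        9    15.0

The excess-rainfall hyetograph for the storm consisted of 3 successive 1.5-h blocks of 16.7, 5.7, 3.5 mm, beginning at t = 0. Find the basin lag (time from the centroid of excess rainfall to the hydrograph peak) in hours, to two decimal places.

t_L ≈ 3.01 h

Centroid of excess rainfall: t_c = Σ P_i·t̄_i / ΣP_i = 1.4855 h (block centres at 0.75, 2.25, 3.75 h).
Hydrograph peak occurs at t = 4.5 h, so basin lag t_L = 4.5 − 1.4855 = 3.01 h.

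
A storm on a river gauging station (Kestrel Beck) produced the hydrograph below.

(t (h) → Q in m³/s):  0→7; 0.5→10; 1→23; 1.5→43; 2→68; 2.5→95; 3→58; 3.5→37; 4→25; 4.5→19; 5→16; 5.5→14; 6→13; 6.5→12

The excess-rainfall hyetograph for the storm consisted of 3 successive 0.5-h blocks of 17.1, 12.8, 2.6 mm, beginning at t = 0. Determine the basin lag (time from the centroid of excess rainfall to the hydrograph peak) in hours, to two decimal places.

Centroid of excess rainfall: t_c = Σ P_i·t̄_i / ΣP_i = 0.5269 h (block centres at 0.25, 0.75, 1.25 h).
Hydrograph peak occurs at t = 2.5 h, so basin lag t_L = 2.5 − 0.5269 = 1.97 h.

t_L ≈ 1.97 h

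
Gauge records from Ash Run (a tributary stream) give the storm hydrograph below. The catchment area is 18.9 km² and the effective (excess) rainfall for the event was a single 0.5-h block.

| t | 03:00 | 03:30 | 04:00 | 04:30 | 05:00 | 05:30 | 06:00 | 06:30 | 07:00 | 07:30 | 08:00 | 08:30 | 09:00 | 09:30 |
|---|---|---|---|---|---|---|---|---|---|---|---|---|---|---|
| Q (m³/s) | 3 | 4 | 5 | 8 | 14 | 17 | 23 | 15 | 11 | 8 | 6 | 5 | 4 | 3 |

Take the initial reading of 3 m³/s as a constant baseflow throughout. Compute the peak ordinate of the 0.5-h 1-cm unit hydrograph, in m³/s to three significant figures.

Direct runoff: 0.0, 1.0, 2.0, 5.0, 11.0, 14.0, 20.0, 12.0, 8.0, 5.0, 3.0, 2.0, 1.0, 0.0 m³/s; ΣQ_DR = 84.00 m³/s, peak = 20.0 m³/s.
Runoff depth d = ΣQ_DR·Δt / A = 84.00 × 1800 / (18.9 km²) = 8.000 mm.
The 1-cm UH is the DRH scaled by (10 mm)/d, so U_p = 20.0 × 10/8.000 = 25.0 m³/s.

U_p ≈ 25.0 m³/s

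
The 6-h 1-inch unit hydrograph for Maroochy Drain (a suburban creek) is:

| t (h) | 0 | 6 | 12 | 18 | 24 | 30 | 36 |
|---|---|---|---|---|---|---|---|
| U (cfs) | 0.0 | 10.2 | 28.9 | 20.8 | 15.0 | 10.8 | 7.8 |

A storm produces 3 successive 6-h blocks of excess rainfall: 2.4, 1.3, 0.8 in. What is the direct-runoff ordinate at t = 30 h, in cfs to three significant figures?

By discrete convolution, Q_j = Σ (P_i / 1 in) · U_{j−i}.
At t = 30 h (j=5): Q = (2.4/1)·10.8 + (1.3/1)·15.0 + (0.8/1)·20.8 = 62.1 cfs.

Q ≈ 62.1 cfs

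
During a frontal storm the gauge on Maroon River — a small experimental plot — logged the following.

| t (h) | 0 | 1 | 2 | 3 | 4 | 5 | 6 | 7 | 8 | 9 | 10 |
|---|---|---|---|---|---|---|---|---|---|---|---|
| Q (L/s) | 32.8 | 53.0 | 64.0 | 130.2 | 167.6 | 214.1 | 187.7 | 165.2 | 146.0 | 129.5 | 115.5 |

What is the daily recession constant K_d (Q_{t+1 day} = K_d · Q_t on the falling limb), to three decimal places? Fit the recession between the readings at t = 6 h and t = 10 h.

Between t = 6 h and t = 10 h the flow falls from 187.7 to 115.5 L/s over 4×1 h = 4 h.
Per-interval ratio K = (115.5/187.7)^(1/4) = 0.8857; K_d = K^(24/1) = 0.054.

K_d ≈ 0.054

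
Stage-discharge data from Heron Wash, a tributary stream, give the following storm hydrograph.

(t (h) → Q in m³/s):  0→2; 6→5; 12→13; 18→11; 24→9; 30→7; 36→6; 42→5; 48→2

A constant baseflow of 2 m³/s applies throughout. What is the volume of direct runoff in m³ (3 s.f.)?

V ≈ 9.07 × 10^5 m³

Direct-runoff ordinates (Q − Q_b): 0.0, 3.0, 11.0, 9.0, 7.0, 5.0, 4.0, 3.0, 0.0 m³/s.
ΣQ_DR = 42.00 m³/s.
With Δt = 6 h = 21600 s, V = ΣQ_DR · Δt = 42.00 × 21600 = 9.07 × 10^5 m³.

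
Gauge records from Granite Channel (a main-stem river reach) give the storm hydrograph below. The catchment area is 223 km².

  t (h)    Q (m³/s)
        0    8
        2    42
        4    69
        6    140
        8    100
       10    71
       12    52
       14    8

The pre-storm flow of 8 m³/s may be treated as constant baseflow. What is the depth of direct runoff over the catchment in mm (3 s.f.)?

d ≈ 13.8 mm

Direct runoff: 0.0, 34.0, 61.0, 132.0, 92.0, 63.0, 44.0, 0.0 m³/s; ΣQ_DR = 426.0 m³/s.
V = ΣQ_DR · Δt = 426.0 × 7200 s = 3.067 × 10^6 m³.
Over A = 223 km², depth = V / A = 13.8 mm.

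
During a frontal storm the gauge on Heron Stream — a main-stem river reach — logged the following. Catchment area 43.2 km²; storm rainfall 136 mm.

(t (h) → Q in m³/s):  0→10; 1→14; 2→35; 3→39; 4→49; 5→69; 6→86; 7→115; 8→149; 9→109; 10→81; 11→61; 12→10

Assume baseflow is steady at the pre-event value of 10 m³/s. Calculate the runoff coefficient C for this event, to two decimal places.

C ≈ 0.43

ΣQ_DR = 697.0 m³/s; V = ΣQ_DR·Δt = 2.509 × 10^6 m³.
Runoff depth d = V / A = 58.08 mm.
C = d / P = 58.08 / 136 = 0.43.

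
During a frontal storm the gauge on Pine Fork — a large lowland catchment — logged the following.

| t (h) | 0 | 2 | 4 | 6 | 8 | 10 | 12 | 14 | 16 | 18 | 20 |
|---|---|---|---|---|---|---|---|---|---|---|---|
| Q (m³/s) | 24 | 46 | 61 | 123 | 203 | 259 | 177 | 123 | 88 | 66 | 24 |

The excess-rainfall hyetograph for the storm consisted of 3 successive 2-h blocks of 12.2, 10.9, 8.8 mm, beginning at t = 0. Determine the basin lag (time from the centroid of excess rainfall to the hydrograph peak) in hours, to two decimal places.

t_L ≈ 7.21 h

Centroid of excess rainfall: t_c = Σ P_i·t̄_i / ΣP_i = 2.7868 h (block centres at 1, 3, 5 h).
Hydrograph peak occurs at t = 10 h, so basin lag t_L = 10 − 2.7868 = 7.21 h.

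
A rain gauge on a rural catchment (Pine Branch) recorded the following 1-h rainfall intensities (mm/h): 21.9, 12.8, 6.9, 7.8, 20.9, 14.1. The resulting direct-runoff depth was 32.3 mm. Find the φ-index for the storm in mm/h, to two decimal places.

φ ≈ 9.35 mm/h

Only the 4 blocks with intensity above φ contribute runoff: 21.9, 12.8, 20.9, 14.1 mm/h.
Σ(I−φ)·Δt = d  ⇒  (21.9+12.8+20.9+14.1 − 4φ)·1 = 32.3
φ = (69.70 − 32.3/1) / 4 = 9.35 mm/h.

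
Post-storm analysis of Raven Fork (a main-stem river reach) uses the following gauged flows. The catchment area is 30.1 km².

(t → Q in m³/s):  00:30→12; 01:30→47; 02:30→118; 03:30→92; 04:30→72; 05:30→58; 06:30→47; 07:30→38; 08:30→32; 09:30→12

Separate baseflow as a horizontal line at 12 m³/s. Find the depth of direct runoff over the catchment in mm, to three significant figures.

Direct runoff: 0.0, 35.0, 106.0, 80.0, 60.0, 46.0, 35.0, 26.0, 20.0, 0.0 m³/s; ΣQ_DR = 408.0 m³/s.
V = ΣQ_DR · Δt = 408.0 × 3600 s = 1.469 × 10^6 m³.
Over A = 30.1 km², depth = V / A = 48.8 mm.

d ≈ 48.8 mm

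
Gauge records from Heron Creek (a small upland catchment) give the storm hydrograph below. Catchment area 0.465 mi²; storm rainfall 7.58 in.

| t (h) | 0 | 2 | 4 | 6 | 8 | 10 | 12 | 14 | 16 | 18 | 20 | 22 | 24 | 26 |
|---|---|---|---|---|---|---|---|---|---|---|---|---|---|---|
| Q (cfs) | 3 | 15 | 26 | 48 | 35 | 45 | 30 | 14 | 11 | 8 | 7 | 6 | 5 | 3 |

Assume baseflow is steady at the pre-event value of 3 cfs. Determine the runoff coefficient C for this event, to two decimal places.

ΣQ_DR = 214.0 cfs; V = ΣQ_DR·Δt = 1.541 × 10^6 ft³.
Runoff depth d = V / A = 1.426 in.
C = d / P = 1.426 / 7.58 = 0.19.

C ≈ 0.19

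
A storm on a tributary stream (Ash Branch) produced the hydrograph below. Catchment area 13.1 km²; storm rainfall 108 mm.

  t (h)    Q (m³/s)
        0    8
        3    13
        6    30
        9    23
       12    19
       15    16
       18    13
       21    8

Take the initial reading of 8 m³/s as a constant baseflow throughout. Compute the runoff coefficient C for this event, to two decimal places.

ΣQ_DR = 66.00 m³/s; V = ΣQ_DR·Δt = 7.128 × 10^5 m³.
Runoff depth d = V / A = 54.41 mm.
C = d / P = 54.41 / 108 = 0.50.

C ≈ 0.50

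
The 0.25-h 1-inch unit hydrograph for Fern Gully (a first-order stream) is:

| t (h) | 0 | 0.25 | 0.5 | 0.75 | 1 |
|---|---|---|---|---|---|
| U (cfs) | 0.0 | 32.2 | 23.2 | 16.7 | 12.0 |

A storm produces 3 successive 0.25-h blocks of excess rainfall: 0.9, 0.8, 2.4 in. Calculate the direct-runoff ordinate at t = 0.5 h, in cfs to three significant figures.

Q ≈ 46.6 cfs

By discrete convolution, Q_j = Σ (P_i / 1 in) · U_{j−i}.
At t = 0.5 h (j=2): Q = (0.9/1)·23.2 + (0.8/1)·32.2 + (2.4/1)·0.0 = 46.6 cfs.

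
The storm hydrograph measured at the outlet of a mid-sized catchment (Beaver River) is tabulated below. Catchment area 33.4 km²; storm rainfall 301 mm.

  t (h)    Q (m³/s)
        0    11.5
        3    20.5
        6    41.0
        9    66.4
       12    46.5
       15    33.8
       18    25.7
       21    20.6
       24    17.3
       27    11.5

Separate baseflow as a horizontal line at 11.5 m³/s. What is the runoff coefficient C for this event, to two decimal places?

C ≈ 0.19

ΣQ_DR = 179.8 m³/s; V = ΣQ_DR·Δt = 1.942 × 10^6 m³.
Runoff depth d = V / A = 58.14 mm.
C = d / P = 58.14 / 301 = 0.19.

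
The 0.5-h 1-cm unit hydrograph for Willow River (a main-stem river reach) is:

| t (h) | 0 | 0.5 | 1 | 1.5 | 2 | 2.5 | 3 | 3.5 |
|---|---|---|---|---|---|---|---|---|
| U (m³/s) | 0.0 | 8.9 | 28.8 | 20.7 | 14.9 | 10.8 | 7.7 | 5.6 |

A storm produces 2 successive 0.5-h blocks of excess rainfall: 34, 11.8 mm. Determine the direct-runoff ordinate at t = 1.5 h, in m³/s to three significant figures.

Q ≈ 104 m³/s

By discrete convolution, Q_j = Σ (P_i / 10 mm) · U_{j−i}.
At t = 1.5 h (j=3): Q = (34/10)·20.7 + (11.8/10)·28.8 = 104 m³/s.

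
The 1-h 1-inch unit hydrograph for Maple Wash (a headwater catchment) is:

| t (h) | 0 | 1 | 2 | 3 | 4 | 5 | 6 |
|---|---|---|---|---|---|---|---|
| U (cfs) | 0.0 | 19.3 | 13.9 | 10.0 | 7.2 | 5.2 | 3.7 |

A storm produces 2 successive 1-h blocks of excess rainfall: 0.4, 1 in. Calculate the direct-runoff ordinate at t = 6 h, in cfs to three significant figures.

By discrete convolution, Q_j = Σ (P_i / 1 in) · U_{j−i}.
At t = 6 h (j=6): Q = (0.4/1)·3.7 + (1/1)·5.2 = 6.68 cfs.

Q ≈ 6.68 cfs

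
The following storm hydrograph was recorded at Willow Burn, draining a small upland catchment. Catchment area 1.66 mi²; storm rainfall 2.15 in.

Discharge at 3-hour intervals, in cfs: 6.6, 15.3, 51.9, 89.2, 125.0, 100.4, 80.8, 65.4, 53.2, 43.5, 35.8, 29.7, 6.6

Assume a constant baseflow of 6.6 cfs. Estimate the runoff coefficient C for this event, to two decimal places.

ΣQ_DR = 617.6 cfs; V = ΣQ_DR·Δt = 6.670 × 10^6 ft³.
Runoff depth d = V / A = 1.730 in.
C = d / P = 1.730 / 2.15 = 0.80.

C ≈ 0.80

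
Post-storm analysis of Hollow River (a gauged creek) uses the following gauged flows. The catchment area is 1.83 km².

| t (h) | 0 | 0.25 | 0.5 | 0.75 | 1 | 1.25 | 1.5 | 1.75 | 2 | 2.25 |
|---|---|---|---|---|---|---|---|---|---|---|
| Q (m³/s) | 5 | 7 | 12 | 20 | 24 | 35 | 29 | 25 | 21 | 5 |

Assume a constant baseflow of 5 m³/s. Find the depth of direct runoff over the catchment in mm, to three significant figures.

Direct runoff: 0.0, 2.0, 7.0, 15.0, 19.0, 30.0, 24.0, 20.0, 16.0, 0.0 m³/s; ΣQ_DR = 133.0 m³/s.
V = ΣQ_DR · Δt = 133.0 × 900 s = 1.197 × 10^5 m³.
Over A = 1.83 km², depth = V / A = 65.4 mm.

d ≈ 65.4 mm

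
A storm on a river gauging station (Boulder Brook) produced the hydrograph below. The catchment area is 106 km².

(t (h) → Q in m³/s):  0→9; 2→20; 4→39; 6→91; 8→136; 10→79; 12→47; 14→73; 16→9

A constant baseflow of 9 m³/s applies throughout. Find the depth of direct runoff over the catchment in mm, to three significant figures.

Direct runoff: 0.0, 11.0, 30.0, 82.0, 127.0, 70.0, 38.0, 64.0, 0.0 m³/s; ΣQ_DR = 422.0 m³/s.
V = ΣQ_DR · Δt = 422.0 × 7200 s = 3.038 × 10^6 m³.
Over A = 106 km², depth = V / A = 28.7 mm.

d ≈ 28.7 mm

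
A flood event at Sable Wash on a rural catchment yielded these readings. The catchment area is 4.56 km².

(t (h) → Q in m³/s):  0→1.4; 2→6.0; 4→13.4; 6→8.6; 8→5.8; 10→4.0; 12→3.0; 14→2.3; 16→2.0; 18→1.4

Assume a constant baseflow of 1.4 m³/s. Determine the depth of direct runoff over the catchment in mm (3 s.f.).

d ≈ 53.5 mm

Direct runoff: 0.0, 4.6, 12.0, 7.2, 4.4, 2.6, 1.6, 0.9, 0.6, 0.0 m³/s; ΣQ_DR = 33.90 m³/s.
V = ΣQ_DR · Δt = 33.90 × 7200 s = 2.441 × 10^5 m³.
Over A = 4.56 km², depth = V / A = 53.5 mm.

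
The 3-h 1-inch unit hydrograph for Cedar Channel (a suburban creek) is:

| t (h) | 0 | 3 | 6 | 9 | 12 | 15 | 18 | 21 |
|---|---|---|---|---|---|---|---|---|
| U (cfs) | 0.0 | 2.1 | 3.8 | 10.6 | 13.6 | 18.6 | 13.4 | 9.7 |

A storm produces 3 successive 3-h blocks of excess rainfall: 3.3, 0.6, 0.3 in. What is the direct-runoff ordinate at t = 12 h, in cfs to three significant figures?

Q ≈ 52.4 cfs

By discrete convolution, Q_j = Σ (P_i / 1 in) · U_{j−i}.
At t = 12 h (j=4): Q = (3.3/1)·13.6 + (0.6/1)·10.6 + (0.3/1)·3.8 = 52.4 cfs.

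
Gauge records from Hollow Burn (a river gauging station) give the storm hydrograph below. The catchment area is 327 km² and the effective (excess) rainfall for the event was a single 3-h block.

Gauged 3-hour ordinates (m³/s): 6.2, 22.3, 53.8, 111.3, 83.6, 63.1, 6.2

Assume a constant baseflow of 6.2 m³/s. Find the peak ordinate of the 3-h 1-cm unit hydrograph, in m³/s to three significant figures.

U_p ≈ 105 m³/s

Direct runoff: 0.0, 16.1, 47.6, 105.1, 77.4, 56.9, 0.0 m³/s; ΣQ_DR = 303.1 m³/s, peak = 105.1 m³/s.
Runoff depth d = ΣQ_DR·Δt / A = 303.1 × 10800 / (327 km²) = 10.01 mm.
The 1-cm UH is the DRH scaled by (10 mm)/d, so U_p = 105.1 × 10/10.01 = 105 m³/s.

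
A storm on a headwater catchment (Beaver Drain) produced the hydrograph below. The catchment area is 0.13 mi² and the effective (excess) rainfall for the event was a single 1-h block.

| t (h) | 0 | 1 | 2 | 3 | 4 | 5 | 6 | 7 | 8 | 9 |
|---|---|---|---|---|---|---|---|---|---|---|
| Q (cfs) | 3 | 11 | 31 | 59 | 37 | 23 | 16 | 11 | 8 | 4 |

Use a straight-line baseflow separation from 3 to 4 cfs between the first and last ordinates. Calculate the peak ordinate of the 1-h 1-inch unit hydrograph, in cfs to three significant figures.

Direct runoff: 0.00, 7.89, 27.78, 55.67, 33.56, 19.44, 12.33, 7.22, 4.11, 0.00 cfs; ΣQ_DR = 168.0 cfs, peak = 55.67 cfs.
Runoff depth d = ΣQ_DR·Δt / A = 168.0 × 3600 / (0.13 mi²) = 2.003 in.
The 1-inch UH is the DRH scaled by (1 in)/d, so U_p = 55.67 × 1/2.003 = 27.8 cfs.

U_p ≈ 27.8 cfs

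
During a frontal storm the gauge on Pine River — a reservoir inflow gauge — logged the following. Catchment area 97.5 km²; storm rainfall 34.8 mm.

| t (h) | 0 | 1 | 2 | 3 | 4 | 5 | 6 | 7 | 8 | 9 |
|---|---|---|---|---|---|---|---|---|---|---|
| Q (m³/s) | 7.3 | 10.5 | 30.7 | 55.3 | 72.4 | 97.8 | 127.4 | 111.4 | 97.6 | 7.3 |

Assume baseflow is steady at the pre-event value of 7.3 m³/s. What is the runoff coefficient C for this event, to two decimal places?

C ≈ 0.58

ΣQ_DR = 544.7 m³/s; V = ΣQ_DR·Δt = 1.961 × 10^6 m³.
Runoff depth d = V / A = 20.11 mm.
C = d / P = 20.11 / 34.8 = 0.58.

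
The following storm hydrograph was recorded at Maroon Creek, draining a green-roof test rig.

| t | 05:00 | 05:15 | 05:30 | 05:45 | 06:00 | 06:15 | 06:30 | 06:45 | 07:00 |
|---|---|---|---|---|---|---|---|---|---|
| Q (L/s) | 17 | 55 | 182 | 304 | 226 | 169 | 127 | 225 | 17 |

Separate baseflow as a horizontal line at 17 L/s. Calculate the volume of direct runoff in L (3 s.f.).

Direct-runoff ordinates (Q − Q_b): 0.0, 38.0, 165.0, 287.0, 209.0, 152.0, 110.0, 208.0, 0.0 L/s.
ΣQ_DR = 1169 L/s.
With Δt = 0.25 h = 900 s, V = ΣQ_DR · Δt = 1169 × 900 = 1.05 × 10^6 L.

V ≈ 1.05 × 10^6 L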